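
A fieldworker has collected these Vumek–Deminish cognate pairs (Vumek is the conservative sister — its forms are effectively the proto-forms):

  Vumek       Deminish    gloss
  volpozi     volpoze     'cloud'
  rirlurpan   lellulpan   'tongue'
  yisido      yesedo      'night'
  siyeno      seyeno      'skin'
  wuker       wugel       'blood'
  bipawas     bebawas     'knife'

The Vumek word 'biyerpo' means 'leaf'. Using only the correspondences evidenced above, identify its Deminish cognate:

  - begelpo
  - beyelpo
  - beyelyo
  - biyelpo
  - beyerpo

beyelpo

yisido ~ yesedo, siyeno ~ seyeno — Vumek i corresponds to Deminish e after a consonant, before a consonant other than r, m, n, p, b, f, v.
rirlurpan ~ lellulpan — Vumek r corresponds to Deminish l after a vowel, before a labial obstruent.
Applying these to Vumek 'biyerpo':
  biyerpo → beyerpo   (i→e after a consonant, before a consonant other than r, m, n, p, b, f, v)
  beyerpo → beyelpo   (r→l after a vowel, before a labial obstruent)
So the Deminish cognate is 'beyelpo'.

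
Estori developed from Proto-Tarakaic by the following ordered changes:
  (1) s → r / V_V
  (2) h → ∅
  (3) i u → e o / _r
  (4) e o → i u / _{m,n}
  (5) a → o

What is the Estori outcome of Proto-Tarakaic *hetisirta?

Estori: start from *hetisirta.
  rule 1 (rhotacism): hetisirta → hetirirta
  rule 2 (h-loss): hetirirta → etirirta
  rule 3 (pre-rhotic lowering): etirirta → etererta
  rule 4: no change — etererta
  rule 5 (vowel merger): etererta → etererto
  ⇒ Estori etererto

etererto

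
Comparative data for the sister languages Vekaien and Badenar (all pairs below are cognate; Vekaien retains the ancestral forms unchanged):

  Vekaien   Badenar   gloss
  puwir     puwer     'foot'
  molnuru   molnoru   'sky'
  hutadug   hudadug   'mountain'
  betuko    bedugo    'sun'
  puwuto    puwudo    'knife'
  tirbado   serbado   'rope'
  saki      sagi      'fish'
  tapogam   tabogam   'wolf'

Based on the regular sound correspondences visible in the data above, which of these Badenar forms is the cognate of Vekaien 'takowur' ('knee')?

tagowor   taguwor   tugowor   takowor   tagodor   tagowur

betuko ~ bedugo — Vekaien k corresponds to Badenar g between vowels (before a back vowel).
molnuru ~ molnoru — Vekaien u corresponds to Badenar o after a consonant, before r.
Applying these to Vekaien 'takowur':
  takowur → tagowur   (k→g between vowels (before a back vowel))
  tagowur → tagowor   (u→o after a consonant, before r)
So the Badenar cognate is 'tagowor'.

tagowor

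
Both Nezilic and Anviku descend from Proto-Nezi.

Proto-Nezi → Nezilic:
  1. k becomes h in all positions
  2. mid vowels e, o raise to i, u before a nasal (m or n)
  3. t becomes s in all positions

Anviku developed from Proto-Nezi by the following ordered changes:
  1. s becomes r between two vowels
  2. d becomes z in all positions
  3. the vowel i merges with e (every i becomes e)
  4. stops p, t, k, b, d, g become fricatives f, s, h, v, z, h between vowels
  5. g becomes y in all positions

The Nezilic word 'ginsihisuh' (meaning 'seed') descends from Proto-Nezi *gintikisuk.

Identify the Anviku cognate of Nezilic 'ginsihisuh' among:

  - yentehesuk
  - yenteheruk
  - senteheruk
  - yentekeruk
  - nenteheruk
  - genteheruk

yenteheruk

Anviku: start from *gintikisuk.
  rule 1 (rhotacism): gintikisuk → gintikiruk
  rule 2: no change — gintikiruk
  rule 3 (vowel merger): gintikiruk → gentekeruk
  rule 4 (intervocalic lenition): gentekeruk → genteheruk
  rule 5 (unconditioned shift): genteheruk → yenteheruk
  ⇒ Anviku yenteheruk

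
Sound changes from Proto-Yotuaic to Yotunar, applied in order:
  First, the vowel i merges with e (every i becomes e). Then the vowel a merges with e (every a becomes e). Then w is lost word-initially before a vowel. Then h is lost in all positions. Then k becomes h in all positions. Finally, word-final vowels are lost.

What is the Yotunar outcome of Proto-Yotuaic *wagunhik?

Yotunar: *wagunhik > wagunhek > wegunhek > egunhek > egunek > eguneh  (by vowel merger, vowel merger, glide loss, h-loss, unconditioned shift)

eguneh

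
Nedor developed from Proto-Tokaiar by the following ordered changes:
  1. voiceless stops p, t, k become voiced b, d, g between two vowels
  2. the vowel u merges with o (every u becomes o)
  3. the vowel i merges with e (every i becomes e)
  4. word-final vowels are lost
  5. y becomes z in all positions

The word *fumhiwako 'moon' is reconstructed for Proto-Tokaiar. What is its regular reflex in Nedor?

Nedor: *fumhiwako > fumhiwago > fomhiwago > fomhewago > fomhewag  (by intervocalic voicing, vowel merger, vowel merger, apocope)

fomhewag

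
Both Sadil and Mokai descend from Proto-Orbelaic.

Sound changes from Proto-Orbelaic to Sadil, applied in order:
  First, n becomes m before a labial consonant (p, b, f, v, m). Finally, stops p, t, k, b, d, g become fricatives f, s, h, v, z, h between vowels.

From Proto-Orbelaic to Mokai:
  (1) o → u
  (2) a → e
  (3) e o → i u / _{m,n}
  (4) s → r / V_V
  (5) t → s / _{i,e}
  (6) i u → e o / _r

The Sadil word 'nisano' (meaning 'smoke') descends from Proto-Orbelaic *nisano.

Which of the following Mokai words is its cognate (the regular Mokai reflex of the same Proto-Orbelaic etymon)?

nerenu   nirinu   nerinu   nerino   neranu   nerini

nerinu

Mokai: start from *nisano.
  rule 1 (vowel merger): nisano → nisanu
  rule 2 (vowel merger): nisanu → nisenu
  rule 3 (pre-nasal raising): nisenu → nisinu
  rule 4 (rhotacism): nisinu → nirinu
  rule 5: no change — nirinu
  rule 6 (pre-rhotic lowering): nirinu → nerinu
  ⇒ Mokai nerinu
Among the options, 'nerinu' alone shows every Mokai change applied in order.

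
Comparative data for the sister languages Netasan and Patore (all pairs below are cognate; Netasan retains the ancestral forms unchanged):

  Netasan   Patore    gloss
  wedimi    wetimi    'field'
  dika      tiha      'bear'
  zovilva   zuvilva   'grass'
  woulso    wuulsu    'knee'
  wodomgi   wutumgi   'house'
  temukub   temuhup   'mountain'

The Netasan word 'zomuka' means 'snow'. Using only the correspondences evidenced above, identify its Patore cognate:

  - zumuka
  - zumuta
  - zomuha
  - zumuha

wodomgi ~ wutumgi — Netasan o corresponds to Patore u after a consonant, before a nasal.
dika ~ tiha — Netasan k corresponds to Patore h between vowels (before a back vowel).
Applying these to Netasan 'zomuka':
  zomuka → zumuka   (o→u after a consonant, before a nasal)
  zumuka → zumuha   (k→h between vowels (before a back vowel))
So the Patore cognate is 'zumuha'.

zumuha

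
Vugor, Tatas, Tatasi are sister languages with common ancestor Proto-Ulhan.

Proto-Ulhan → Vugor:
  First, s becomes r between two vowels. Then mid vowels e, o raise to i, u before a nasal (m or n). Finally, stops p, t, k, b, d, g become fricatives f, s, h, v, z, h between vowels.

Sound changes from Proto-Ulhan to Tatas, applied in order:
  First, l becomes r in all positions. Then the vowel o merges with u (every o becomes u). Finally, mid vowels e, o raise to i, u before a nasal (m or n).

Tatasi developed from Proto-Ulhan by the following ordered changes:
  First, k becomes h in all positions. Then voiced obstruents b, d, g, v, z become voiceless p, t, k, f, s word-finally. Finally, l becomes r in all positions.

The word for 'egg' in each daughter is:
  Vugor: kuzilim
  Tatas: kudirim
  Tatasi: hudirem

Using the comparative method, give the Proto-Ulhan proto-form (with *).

*kudilem

Position 3: Vugor has z, Tatas has d, Tatasi has d. Tatas preserves d here (none of its changes turn any other segment into d), so the proto-segment is *d.
Position 6: Vugor has i, Tatas has i, Tatasi has e. Tatasi preserves e here (none of its changes turn any other segment into e), so the proto-segment is *e.
Continuing position by position gives *kudilem; check it forward:
Vugor: *kudilem
  kudilem (rule 1 does not apply)
  kudilem → kudilim   [pre-nasal raising]
  kudilim → kuzilim   [intervocalic lenition]
  giving Vugor kuzilim.
Tatas: *kudilem > kudirem > kudirim  (by unconditioned shift, pre-nasal raising)
Tatasi: *kudilem
  kudilem → hudilem   [unconditioned shift]
  hudilem (rule 2 does not apply)
  hudilem → hudirem   [unconditioned shift]
  giving Tatasi hudirem.
No other proto-form is consistent with every reflex, so the reconstruction is *kudilem.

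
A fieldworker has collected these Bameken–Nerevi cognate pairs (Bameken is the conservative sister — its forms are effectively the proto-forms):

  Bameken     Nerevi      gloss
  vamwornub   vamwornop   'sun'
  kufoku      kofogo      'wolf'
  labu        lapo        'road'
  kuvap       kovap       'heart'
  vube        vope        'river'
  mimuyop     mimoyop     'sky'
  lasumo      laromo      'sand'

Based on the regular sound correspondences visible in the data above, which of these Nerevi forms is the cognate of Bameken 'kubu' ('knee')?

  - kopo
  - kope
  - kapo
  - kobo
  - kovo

vamwornub ~ vamwornop, vube ~ vope — Bameken u corresponds to Nerevi o after a consonant, before a labial obstruent.
labu ~ lapo — Bameken b corresponds to Nerevi p between vowels (before a back vowel).
kufoku ~ kofogo, labu ~ lapo — Bameken u corresponds to Nerevi o word-finally.
Applying these to Bameken 'kubu':
  kubu → kobu   (u→o after a consonant, before a labial obstruent)
  kobu → kopu   (b→p between vowels (before a back vowel))
  kopu → kopo   (u→o word-finally)
So the Nerevi cognate is 'kopo'.

kopo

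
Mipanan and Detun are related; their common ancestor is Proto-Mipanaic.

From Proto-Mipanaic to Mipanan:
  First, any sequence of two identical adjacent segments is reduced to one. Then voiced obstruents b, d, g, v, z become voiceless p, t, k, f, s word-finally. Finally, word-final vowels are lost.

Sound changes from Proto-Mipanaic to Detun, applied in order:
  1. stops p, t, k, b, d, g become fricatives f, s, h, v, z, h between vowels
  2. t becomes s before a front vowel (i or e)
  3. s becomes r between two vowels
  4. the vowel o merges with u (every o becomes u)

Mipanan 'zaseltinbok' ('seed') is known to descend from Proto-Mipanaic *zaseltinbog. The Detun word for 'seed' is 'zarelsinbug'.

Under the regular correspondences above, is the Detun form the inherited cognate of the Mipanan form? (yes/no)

yes

Derive the expected Detun reflex of *zaseltinbog:
Detun: *zaseltinbog
  zaseltinbog (rule 1 does not apply)
  zaseltinbog → zaselsinbog   [palatalisation]
  zaselsinbog → zarelsinbog   [rhotacism]
  zarelsinbog → zarelsinbug   [vowel merger]
  giving Detun zarelsinbug.
Detun 'zarelsinbug' matches the regular reflex exactly, so the pair is cognate.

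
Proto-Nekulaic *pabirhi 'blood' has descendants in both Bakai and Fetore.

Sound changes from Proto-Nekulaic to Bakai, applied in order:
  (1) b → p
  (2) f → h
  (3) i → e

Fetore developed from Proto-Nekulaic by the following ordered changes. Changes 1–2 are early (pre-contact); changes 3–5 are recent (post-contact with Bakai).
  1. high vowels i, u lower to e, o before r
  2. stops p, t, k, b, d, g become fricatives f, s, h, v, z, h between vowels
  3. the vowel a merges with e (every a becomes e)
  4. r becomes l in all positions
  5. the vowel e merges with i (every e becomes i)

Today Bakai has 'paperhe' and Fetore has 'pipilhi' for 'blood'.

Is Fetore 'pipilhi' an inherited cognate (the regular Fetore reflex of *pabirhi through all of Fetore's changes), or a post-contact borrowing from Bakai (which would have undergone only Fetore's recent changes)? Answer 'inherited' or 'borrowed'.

If inherited, *pabirhi would pass through all of Fetore's changes:
Fetore: start from *pabirhi.
  rule 1 (pre-rhotic lowering): pabirhi → paberhi
  rule 2 (intervocalic lenition): paberhi → paverhi
  rule 3 (vowel merger): paverhi → peverhi
  rule 4 (unconditioned shift): peverhi → pevelhi
  rule 5 (vowel merger): pevelhi → pivilhi
  ⇒ Fetore pivilhi
If borrowed from Bakai 'paperhe' after the early changes, it would undergo only the recent ones:
  rule 3 (vowel merger): paperhe → peperhe
  rule 4 (unconditioned shift): peperhe → pepelhe
  rule 5 (vowel merger): pepelhe → pipilhi
  ⇒ as a loan: pipilhi
Fetore 'pipilhi' matches the loan outcome 'pipilhi', not the inherited 'pivilhi' — it skipped the early Fetore changes, so it was borrowed from Bakai.

borrowed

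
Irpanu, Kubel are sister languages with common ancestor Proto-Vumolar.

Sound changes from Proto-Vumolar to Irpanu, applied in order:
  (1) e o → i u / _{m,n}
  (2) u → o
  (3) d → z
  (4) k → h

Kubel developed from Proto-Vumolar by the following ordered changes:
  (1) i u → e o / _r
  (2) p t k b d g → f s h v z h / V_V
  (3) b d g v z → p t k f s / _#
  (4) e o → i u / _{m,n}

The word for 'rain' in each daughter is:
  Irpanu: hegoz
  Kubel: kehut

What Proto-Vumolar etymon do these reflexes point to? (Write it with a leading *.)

*kegud

Position 5: Irpanu has z, Kubel has t. Taking the neighbouring segments as reconstructed: Irpanu z could go back to *d or *z; Kubel t could go back to *t or *d — the one source consistent with every daughter is *d.
Position 4: Irpanu has o, Kubel has u. Taking the neighbouring segments as reconstructed: Irpanu o could go back to *o or *u; Kubel u can only go back to *u — the one source consistent with every daughter is *u.
This points to *kegud. Verify forward in each daughter:
Irpanu: start from *kegud.
  rule 1: no change — kegud
  rule 2 (vowel merger): kegud → kegod
  rule 3 (unconditioned shift): kegod → kegoz
  rule 4 (unconditioned shift): kegoz → hegoz
  ⇒ Irpanu hegoz
Kubel: *kegud
  kegud (rule 1 does not apply)
  kegud → kehud   [intervocalic lenition]
  kehud → kehut   [final devoicing]
  kehut (rule 4 does not apply)
  giving Kubel kehut.
No other proto-form is consistent with every reflex, so the reconstruction is *kegud.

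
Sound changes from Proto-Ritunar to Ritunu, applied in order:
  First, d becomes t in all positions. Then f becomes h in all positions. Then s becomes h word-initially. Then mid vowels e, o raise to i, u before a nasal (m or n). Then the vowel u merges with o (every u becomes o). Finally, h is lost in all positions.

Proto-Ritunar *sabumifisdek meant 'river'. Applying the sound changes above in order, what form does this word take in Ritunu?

Ritunu: start from *sabumifisdek.
  rule 1 (unconditioned shift): sabumifisdek → sabumifistek
  rule 2 (unconditioned shift): sabumifistek → sabumihistek
  rule 3 (debuccalisation): sabumihistek → habumihistek
  rule 4: no change — habumihistek
  rule 5 (vowel merger): habumihistek → habomihistek
  rule 6 (h-loss): habomihistek → abomiistek
  ⇒ Ritunu abomiistek

abomiistek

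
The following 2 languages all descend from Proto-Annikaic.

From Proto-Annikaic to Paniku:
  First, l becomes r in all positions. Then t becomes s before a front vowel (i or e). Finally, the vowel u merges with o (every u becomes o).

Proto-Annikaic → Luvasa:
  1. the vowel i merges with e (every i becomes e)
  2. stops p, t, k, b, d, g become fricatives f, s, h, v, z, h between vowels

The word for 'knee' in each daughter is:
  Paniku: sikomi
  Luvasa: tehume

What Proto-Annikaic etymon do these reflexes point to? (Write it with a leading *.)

Position 4: Paniku has o, Luvasa has u. Luvasa preserves u here (none of its changes turn any other segment into u), so the proto-segment is *u.
Position 2: Paniku has i, Luvasa has e. Paniku preserves i here (none of its changes turn any other segment into i), so the proto-segment is *i.
Position 3: Paniku has k, Luvasa has h. Paniku preserves k here (none of its changes turn any other segment into k), so the proto-segment is *k.
Verify the candidate proto-form against each daughter:
Paniku: *tikumi
  tikumi (rule 1 does not apply)
  tikumi → sikumi   [palatalisation]
  sikumi → sikomi   [vowel merger]
  giving Paniku sikomi.
Luvasa: start from *tikumi.
  rule 1 (vowel merger): tikumi → tekume
  rule 2 (intervocalic lenition): tekume → tehume
  ⇒ Luvasa tehume
Only *tikumi yields all of Paniku sikomi, Luvasa tehume.

*tikumi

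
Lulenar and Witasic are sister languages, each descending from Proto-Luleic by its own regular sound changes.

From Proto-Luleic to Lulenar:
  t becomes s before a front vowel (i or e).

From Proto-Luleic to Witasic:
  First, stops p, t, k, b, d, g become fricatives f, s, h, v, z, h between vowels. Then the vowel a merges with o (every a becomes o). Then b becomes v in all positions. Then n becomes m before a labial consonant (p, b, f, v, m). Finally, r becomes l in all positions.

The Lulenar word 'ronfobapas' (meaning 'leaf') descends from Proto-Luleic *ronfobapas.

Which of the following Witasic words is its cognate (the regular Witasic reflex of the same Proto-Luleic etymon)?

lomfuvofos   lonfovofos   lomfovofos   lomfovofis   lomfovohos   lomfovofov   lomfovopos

Witasic: *ronfobapas > ronfovafas > ronfovofos > romfovofos > lomfovofos  (by intervocalic lenition, vowel merger, nasal place assimilation, unconditioned shift)
The other candidates each miss or misapply at least one Witasic change.

lomfovofos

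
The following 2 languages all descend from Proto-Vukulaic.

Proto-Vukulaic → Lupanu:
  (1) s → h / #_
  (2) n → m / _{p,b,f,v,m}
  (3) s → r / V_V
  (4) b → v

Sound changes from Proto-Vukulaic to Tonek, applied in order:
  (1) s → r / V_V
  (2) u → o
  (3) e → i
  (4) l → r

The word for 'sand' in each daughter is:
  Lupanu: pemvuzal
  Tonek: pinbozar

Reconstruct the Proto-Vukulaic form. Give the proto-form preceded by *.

*penbuzal

Position 2: Lupanu has e, Tonek has i. Lupanu preserves e here (none of its changes turn any other segment into e), so the proto-segment is *e.
Position 5: Lupanu has u, Tonek has o. Lupanu preserves u here (none of its changes turn any other segment into u), so the proto-segment is *u.
Position 8: Lupanu has l, Tonek has r. Lupanu preserves l here (none of its changes turn any other segment into l), so the proto-segment is *l.
Continuing position by position gives *penbuzal; check it forward:
Lupanu: *penbuzal > pembuzal > pemvuzal  (by nasal place assimilation, unconditioned shift)
Tonek: *penbuzal
  penbuzal (rule 1 does not apply)
  penbuzal → penbozal   [vowel merger]
  penbozal → pinbozal   [vowel merger]
  pinbozal → pinbozar   [unconditioned shift]
  giving Tonek pinbozar.
No other proto-form is consistent with every reflex, so the reconstruction is *penbuzal.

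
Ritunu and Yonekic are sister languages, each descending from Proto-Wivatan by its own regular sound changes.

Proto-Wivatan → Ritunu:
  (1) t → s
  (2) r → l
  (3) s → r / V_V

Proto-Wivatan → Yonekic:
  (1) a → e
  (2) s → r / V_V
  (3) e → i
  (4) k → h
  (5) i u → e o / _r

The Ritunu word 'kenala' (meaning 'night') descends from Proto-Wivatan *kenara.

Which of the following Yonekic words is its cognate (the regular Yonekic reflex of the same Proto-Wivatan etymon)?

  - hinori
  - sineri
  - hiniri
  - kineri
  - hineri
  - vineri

Yonekic: *kenara
  kenara → kenere   [vowel merger]
  kenere (rule 2 does not apply)
  kenere → kiniri   [vowel merger]
  kiniri → hiniri   [unconditioned shift]
  hiniri → hineri   [pre-rhotic lowering]
  giving Yonekic hineri.
The other candidates each miss or misapply at least one Yonekic change.

hineri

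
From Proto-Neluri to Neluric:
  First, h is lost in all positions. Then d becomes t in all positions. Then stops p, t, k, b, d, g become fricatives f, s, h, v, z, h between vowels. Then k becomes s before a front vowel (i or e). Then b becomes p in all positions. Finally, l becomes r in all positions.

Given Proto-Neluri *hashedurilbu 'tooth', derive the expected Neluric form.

asesurirpu

Neluric: start from *hashedurilbu.
  rule 1 (h-loss): hashedurilbu → asedurilbu
  rule 2 (unconditioned shift): asedurilbu → aseturilbu
  rule 3 (intervocalic lenition): aseturilbu → asesurilbu
  rule 4: no change — asesurilbu
  rule 5 (unconditioned shift): asesurilbu → asesurilpu
  rule 6 (unconditioned shift): asesurilpu → asesurirpu
  ⇒ Neluric asesurirpu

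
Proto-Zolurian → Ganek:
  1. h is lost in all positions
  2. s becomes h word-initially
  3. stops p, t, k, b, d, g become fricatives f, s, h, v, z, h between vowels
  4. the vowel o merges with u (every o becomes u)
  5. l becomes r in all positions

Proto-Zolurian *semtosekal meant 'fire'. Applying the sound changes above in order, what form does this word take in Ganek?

Ganek: *semtosekal > hemtosekal > hemtosehal > hemtusehal > hemtusehar  (by debuccalisation, intervocalic lenition, vowel merger, unconditioned shift)

hemtusehar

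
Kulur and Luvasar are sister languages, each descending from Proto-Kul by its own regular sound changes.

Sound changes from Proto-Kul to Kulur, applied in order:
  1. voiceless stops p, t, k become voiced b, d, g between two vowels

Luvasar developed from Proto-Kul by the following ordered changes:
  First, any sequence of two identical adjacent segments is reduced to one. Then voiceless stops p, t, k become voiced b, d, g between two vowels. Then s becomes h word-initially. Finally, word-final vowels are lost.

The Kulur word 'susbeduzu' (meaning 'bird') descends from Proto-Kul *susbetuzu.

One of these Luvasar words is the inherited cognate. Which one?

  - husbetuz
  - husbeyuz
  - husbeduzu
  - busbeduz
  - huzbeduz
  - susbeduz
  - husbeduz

husbeduz

Luvasar: *susbetuzu > susbeduzu > husbeduzu > husbeduz  (by intervocalic voicing, debuccalisation, apocope)
The other candidates each miss or misapply at least one Luvasar change.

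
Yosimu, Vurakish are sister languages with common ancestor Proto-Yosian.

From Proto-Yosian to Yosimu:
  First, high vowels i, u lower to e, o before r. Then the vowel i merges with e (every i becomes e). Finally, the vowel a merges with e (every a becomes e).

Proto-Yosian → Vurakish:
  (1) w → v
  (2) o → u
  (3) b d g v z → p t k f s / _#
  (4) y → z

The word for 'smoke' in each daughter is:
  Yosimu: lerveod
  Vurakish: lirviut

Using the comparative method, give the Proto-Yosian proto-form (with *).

Position 6: Yosimu has o, Vurakish has u. Taking the neighbouring segments as reconstructed: Yosimu o can only go back to *o; Vurakish u could go back to *o or *u — the one source consistent with every daughter is *o.
Position 7: Yosimu has d, Vurakish has t. Yosimu preserves d here (none of its changes turn any other segment into d), so the proto-segment is *d.
Position 5: Yosimu has e, Vurakish has i. Vurakish preserves i here (none of its changes turn any other segment into i), so the proto-segment is *i.
Continuing position by position gives *lirviod; check it forward:
Yosimu: *lirviod > lerviod > lerveod  (by pre-rhotic lowering, vowel merger)
Vurakish: start from *lirviod.
  rule 1: no change — lirviod
  rule 2 (vowel merger): lirviod → lirviud
  rule 3 (final devoicing): lirviud → lirviut
  rule 4: no change — lirviut
  ⇒ Vurakish lirviut
*lirviod is the unique common source.

*lirviod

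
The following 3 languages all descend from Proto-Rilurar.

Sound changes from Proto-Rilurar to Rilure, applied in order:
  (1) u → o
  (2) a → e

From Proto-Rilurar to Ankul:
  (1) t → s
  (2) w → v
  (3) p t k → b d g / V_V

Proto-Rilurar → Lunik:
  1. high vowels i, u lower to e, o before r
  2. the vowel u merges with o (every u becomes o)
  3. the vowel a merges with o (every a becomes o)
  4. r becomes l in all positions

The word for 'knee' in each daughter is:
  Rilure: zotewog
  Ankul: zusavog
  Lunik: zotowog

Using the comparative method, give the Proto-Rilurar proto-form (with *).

Position 3: Rilure has t, Ankul has s, Lunik has t. Rilure preserves t here (none of its changes turn any other segment into t), so the proto-segment is *t.
Position 4: Rilure has e, Ankul has a, Lunik has o. Ankul preserves a here (none of its changes turn any other segment into a), so the proto-segment is *a.
Position 5: Rilure has w, Ankul has v, Lunik has w. Rilure preserves w here (none of its changes turn any other segment into w), so the proto-segment is *w.
Continuing position by position gives *zutawog; check it forward:
Rilure: *zutawog
  zutawog → zotawog   [vowel merger]
  zotawog → zotewog   [vowel merger]
  giving Rilure zotewog.
Ankul: *zutawog
  zutawog → zusawog   [unconditioned shift]
  zusawog → zusavog   [unconditioned shift]
  zusavog (rule 3 does not apply)
  giving Ankul zusavog.
Lunik: *zutawog
  zutawog (rule 1 does not apply)
  zutawog → zotawog   [vowel merger]
  zotawog → zotowog   [vowel merger]
  zotowog (rule 4 does not apply)
  giving Lunik zotowog.
No other proto-form is consistent with every reflex, so the reconstruction is *zutawog.

*zutawog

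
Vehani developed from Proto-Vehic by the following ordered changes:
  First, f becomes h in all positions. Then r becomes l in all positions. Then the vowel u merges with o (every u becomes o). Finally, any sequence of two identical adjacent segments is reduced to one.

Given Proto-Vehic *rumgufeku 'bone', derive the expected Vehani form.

Vehani: start from *rumgufeku.
  rule 1 (unconditioned shift): rumgufeku → rumguheku
  rule 2 (unconditioned shift): rumguheku → lumguheku
  rule 3 (vowel merger): lumguheku → lomgoheko
  rule 4: no change — lomgoheko
  ⇒ Vehani lomgoheko

lomgoheko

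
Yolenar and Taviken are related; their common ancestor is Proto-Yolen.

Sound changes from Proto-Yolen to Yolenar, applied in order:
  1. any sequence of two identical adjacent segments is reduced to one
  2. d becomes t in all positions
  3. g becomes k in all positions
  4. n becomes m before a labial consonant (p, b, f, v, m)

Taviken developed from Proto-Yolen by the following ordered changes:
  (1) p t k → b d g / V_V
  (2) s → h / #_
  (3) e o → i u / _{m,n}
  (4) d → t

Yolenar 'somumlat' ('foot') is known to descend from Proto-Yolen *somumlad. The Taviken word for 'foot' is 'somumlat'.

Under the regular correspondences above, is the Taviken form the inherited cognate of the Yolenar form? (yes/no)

no

Derive the expected Taviken reflex of *somumlad:
Taviken: start from *somumlad.
  rule 1: no change — somumlad
  rule 2 (debuccalisation): somumlad → homumlad
  rule 3 (pre-nasal raising): homumlad → humumlad
  rule 4 (unconditioned shift): humumlad → humumlat
  ⇒ Taviken humumlat
The regular Taviken reflex would be 'humumlat', but the attested form is 'somumlat'. The correspondence is irregular, so they are not cognates (the Taviken form has a different source).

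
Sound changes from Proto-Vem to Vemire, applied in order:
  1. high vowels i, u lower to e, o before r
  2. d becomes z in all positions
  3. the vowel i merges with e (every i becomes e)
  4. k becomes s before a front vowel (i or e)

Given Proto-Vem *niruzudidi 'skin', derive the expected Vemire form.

Vemire: *niruzudidi > neruzudidi > neruzuzizi > neruzuzeze  (by pre-rhotic lowering, unconditioned shift, vowel merger)

neruzuzeze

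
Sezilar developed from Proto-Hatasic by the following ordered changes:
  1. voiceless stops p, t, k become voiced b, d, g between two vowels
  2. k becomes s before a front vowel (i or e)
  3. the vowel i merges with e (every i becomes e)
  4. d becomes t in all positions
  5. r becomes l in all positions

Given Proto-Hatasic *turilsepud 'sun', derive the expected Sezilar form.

tulelsebut

Sezilar: start from *turilsepud.
  rule 1 (intervocalic voicing): turilsepud → turilsebud
  rule 2: no change — turilsebud
  rule 3 (vowel merger): turilsebud → turelsebud
  rule 4 (unconditioned shift): turelsebud → turelsebut
  rule 5 (unconditioned shift): turelsebut → tulelsebut
  ⇒ Sezilar tulelsebut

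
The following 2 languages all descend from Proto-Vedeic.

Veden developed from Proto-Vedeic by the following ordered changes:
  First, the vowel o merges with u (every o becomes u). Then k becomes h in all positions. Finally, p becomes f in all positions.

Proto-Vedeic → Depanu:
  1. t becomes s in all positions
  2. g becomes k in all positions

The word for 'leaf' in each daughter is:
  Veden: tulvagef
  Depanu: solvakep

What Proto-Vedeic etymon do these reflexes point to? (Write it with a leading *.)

*tolvagep

Position 6: Veden has g, Depanu has k. Veden preserves g here (none of its changes turn any other segment into g), so the proto-segment is *g.
Position 1: Veden has t, Depanu has s. Veden preserves t here (none of its changes turn any other segment into t), so the proto-segment is *t.
Continuing position by position gives *tolvagep; check it forward:
Veden: *tolvagep
  tolvagep → tulvagep   [vowel merger]
  tulvagep (rule 2 does not apply)
  tulvagep → tulvagef   [unconditioned shift]
  giving Veden tulvagef.
Depanu: *tolvagep > solvagep > solvakep  (by unconditioned shift, unconditioned shift)
No other proto-form is consistent with every reflex, so the reconstruction is *tolvagep.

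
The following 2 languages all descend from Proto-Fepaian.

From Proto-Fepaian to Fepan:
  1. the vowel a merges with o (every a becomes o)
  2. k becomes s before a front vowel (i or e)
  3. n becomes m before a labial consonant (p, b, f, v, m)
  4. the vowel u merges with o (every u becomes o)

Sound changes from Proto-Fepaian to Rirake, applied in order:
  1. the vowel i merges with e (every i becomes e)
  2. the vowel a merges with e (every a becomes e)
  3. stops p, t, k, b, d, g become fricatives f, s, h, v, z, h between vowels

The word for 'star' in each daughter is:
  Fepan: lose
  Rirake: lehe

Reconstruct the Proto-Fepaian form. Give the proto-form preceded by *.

Position 3: Fepan has s, Rirake has h. Taking the neighbouring segments as reconstructed: Fepan s could go back to *k or *s; Rirake h could go back to *k or *g or *h — the one source consistent with every daughter is *k.
Position 2: Fepan has o, Rirake has e. Taking the neighbouring segments as reconstructed: Fepan o could go back to *a or *o or *u; Rirake e could go back to *a or *e or *i — the one source consistent with every daughter is *a.
Continuing position by position gives *lake; check it forward:
Fepan: *lake > loke > lose  (by vowel merger, palatalisation)
Rirake: *lake > leke > lehe  (by vowel merger, intervocalic lenition)
Only *lake yields all of Fepan lose, Rirake lehe.

*lake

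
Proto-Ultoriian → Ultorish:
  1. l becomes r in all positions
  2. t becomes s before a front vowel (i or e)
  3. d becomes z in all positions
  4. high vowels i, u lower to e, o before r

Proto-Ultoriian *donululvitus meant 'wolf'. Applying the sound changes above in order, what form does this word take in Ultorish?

zonororvitus

Ultorish: *donululvitus
  donululvitus → donururvitus   [unconditioned shift]
  donururvitus (rule 2 does not apply)
  donururvitus → zonururvitus   [unconditioned shift]
  zonururvitus → zonororvitus   [pre-rhotic lowering]
  giving Ultorish zonororvitus.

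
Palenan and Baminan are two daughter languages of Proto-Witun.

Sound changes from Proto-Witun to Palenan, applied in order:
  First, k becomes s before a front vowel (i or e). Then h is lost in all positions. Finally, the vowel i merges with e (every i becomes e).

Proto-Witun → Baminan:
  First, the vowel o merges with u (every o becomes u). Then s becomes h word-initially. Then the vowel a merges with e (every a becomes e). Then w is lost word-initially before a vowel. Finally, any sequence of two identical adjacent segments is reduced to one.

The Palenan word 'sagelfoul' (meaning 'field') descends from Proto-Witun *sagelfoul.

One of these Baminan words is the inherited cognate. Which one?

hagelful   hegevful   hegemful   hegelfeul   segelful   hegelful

hegelful

Baminan: *sagelfoul
  sagelfoul → sagelfuul   [vowel merger]
  sagelfuul → hagelfuul   [debuccalisation]
  hagelfuul → hegelfuul   [vowel merger]
  hegelfuul (rule 4 does not apply)
  hegelfuul → hegelful   [degemination]
  giving Baminan hegelful.
Among the options, 'hegelful' alone shows every Baminan change applied in order.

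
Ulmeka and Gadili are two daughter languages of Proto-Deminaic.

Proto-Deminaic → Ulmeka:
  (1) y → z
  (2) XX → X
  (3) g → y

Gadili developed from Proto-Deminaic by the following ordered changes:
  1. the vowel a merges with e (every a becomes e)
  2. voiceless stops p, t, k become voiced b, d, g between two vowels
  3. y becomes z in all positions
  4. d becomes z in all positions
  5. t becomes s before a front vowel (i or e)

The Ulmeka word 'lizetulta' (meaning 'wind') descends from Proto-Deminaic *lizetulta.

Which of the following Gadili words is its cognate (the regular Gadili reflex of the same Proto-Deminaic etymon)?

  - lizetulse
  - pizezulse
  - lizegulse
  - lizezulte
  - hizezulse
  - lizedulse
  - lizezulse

Gadili: *lizetulta
  lizetulta → lizetulte   [vowel merger]
  lizetulte → lizedulte   [intervocalic voicing]
  lizedulte (rule 3 does not apply)
  lizedulte → lizezulte   [unconditioned shift]
  lizezulte → lizezulse   [palatalisation]
  giving Gadili lizezulse.
The other candidates each miss or misapply at least one Gadili change.

lizezulse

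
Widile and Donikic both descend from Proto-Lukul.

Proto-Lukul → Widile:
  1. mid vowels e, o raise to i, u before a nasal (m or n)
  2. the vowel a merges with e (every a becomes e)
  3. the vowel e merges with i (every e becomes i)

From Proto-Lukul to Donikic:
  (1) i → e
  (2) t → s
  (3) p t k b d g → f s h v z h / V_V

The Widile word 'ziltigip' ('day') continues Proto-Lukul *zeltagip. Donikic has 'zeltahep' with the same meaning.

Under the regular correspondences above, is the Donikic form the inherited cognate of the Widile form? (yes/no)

Derive the expected Donikic reflex of *zeltagip:
Donikic: start from *zeltagip.
  rule 1 (vowel merger): zeltagip → zeltagep
  rule 2 (unconditioned shift): zeltagep → zelsagep
  rule 3 (intervocalic lenition): zelsagep → zelsahep
  ⇒ Donikic zelsahep
The regular Donikic reflex would be 'zelsahep', but the attested form is 'zeltahep'. The correspondence is irregular, so they are not cognates (the Donikic form has a different source).

no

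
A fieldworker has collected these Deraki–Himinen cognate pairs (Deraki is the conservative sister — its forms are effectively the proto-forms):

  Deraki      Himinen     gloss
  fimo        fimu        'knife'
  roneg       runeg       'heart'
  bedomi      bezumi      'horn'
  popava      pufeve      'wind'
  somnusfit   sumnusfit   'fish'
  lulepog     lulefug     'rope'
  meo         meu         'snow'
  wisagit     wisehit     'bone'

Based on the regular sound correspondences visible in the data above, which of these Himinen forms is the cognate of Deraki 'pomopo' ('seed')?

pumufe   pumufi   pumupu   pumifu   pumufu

bedomi ~ bezumi, somnusfit ~ sumnusfit — Deraki o corresponds to Himinen u after a consonant, before a nasal.
popava ~ pufeve — Deraki o corresponds to Himinen u after a consonant, before a labial obstruent.
lulepog ~ lulefug — Deraki p corresponds to Himinen f between vowels (before a back vowel).
fimo ~ fimu — Deraki o corresponds to Himinen u word-finally.
Applying these to Deraki 'pomopo':
  pomopo → pumopo   (o→u after a consonant, before a nasal)
  pumopo → pumupo   (o→u after a consonant, before a labial obstruent)
  pumupo → pumufo   (p→f between vowels (before a back vowel))
  pumufo → pumufu   (o→u word-finally)
So the Himinen cognate is 'pumufu'.

pumufu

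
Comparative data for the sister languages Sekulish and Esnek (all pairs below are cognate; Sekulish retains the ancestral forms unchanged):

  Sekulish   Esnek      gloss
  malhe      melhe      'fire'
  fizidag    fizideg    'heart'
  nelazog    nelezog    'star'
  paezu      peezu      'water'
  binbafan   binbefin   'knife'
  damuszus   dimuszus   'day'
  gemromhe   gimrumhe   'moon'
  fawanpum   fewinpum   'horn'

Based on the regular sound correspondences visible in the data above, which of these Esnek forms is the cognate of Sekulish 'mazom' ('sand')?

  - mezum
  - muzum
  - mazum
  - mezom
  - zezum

mezum

malhe ~ melhe, fizidag ~ fizideg — Sekulish a corresponds to Esnek e after a consonant, before a consonant other than r, m, n, p, b, f, v.
gemromhe ~ gimrumhe — Sekulish o corresponds to Esnek u after a consonant, before a nasal.
Applying these to Sekulish 'mazom':
  mazom → mezom   (a→e after a consonant, before a consonant other than r, m, n, p, b, f, v)
  mezom → mezum   (o→u after a consonant, before a nasal)
So the Esnek cognate is 'mezum'.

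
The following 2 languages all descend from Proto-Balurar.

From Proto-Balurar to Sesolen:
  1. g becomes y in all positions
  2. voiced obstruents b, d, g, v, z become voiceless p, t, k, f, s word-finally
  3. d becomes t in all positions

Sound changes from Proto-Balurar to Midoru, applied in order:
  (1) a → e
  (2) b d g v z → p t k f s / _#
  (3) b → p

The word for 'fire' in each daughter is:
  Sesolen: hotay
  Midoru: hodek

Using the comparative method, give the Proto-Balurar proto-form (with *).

Position 3: Sesolen has t, Midoru has d. Midoru preserves d here (none of its changes turn any other segment into d), so the proto-segment is *d.
Position 4: Sesolen has a, Midoru has e. Sesolen preserves a here (none of its changes turn any other segment into a), so the proto-segment is *a.
Verify the candidate proto-form against each daughter:
Sesolen: start from *hodag.
  rule 1 (unconditioned shift): hodag → hoday
  rule 2: no change — hoday
  rule 3 (unconditioned shift): hoday → hotay
  ⇒ Sesolen hotay
Midoru: start from *hodag.
  rule 1 (vowel merger): hodag → hodeg
  rule 2 (final devoicing): hodeg → hodek
  rule 3: no change — hodek
  ⇒ Midoru hodek
*hodag is the unique common source.

*hodag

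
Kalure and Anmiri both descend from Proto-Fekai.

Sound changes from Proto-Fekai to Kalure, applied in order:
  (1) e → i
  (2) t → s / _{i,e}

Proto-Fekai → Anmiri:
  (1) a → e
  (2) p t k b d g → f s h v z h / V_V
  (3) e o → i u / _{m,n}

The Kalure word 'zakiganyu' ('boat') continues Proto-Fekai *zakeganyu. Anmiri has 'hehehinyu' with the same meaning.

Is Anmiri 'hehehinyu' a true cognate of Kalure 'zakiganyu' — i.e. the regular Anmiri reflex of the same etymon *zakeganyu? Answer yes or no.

Derive the expected Anmiri reflex of *zakeganyu:
Anmiri: *zakeganyu
  zakeganyu → zekegenyu   [vowel merger]
  zekegenyu → zehehenyu   [intervocalic lenition]
  zehehenyu → zehehinyu   [pre-nasal raising]
  giving Anmiri zehehinyu.
The regular Anmiri reflex would be 'zehehinyu', but the attested form is 'hehehinyu'. The correspondence is irregular, so they are not cognates (the Anmiri form has a different source).

no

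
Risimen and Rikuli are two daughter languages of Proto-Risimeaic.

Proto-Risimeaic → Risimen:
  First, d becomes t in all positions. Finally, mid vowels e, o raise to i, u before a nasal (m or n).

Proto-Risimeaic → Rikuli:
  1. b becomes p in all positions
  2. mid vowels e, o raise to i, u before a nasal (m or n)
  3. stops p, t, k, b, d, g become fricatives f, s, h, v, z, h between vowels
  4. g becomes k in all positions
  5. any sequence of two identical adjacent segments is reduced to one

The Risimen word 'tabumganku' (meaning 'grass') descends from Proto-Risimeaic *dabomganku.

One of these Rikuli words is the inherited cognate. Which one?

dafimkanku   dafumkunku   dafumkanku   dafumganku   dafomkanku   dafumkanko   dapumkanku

Rikuli: start from *dabomganku.
  rule 1 (unconditioned shift): dabomganku → dapomganku
  rule 2 (pre-nasal raising): dapomganku → dapumganku
  rule 3 (intervocalic lenition): dapumganku → dafumganku
  rule 4 (unconditioned shift): dafumganku → dafumkanku
  rule 5: no change — dafumkanku
  ⇒ Rikuli dafumkanku
The other candidates each miss or misapply at least one Rikuli change.

dafumkanku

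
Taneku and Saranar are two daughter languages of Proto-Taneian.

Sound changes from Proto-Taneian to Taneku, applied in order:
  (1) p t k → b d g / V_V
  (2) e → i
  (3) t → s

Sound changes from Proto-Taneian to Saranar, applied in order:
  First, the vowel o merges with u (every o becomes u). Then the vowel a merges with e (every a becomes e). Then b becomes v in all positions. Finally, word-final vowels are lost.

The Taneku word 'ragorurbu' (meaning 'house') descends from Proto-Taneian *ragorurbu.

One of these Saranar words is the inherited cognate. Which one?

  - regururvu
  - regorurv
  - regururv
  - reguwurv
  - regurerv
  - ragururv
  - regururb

Saranar: start from *ragorurbu.
  rule 1 (vowel merger): ragorurbu → ragururbu
  rule 2 (vowel merger): ragururbu → regururbu
  rule 3 (unconditioned shift): regururbu → regururvu
  rule 4 (apocope): regururvu → regururv
  ⇒ Saranar regururv
Among the options, 'regururv' alone shows every Saranar change applied in order.

regururv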